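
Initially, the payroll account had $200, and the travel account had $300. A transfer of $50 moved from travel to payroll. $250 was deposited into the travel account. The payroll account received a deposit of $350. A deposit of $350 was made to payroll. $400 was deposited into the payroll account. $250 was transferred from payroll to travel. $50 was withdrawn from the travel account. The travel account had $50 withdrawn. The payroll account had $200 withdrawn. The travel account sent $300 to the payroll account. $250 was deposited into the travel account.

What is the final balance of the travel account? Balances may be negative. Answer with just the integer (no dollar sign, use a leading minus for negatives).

Answer: 600

Derivation:
Tracking account balances step by step:
Start: payroll=200, travel=300
Event 1 (transfer 50 travel -> payroll): travel: 300 - 50 = 250, payroll: 200 + 50 = 250. Balances: payroll=250, travel=250
Event 2 (deposit 250 to travel): travel: 250 + 250 = 500. Balances: payroll=250, travel=500
Event 3 (deposit 350 to payroll): payroll: 250 + 350 = 600. Balances: payroll=600, travel=500
Event 4 (deposit 350 to payroll): payroll: 600 + 350 = 950. Balances: payroll=950, travel=500
Event 5 (deposit 400 to payroll): payroll: 950 + 400 = 1350. Balances: payroll=1350, travel=500
Event 6 (transfer 250 payroll -> travel): payroll: 1350 - 250 = 1100, travel: 500 + 250 = 750. Balances: payroll=1100, travel=750
Event 7 (withdraw 50 from travel): travel: 750 - 50 = 700. Balances: payroll=1100, travel=700
Event 8 (withdraw 50 from travel): travel: 700 - 50 = 650. Balances: payroll=1100, travel=650
Event 9 (withdraw 200 from payroll): payroll: 1100 - 200 = 900. Balances: payroll=900, travel=650
Event 10 (transfer 300 travel -> payroll): travel: 650 - 300 = 350, payroll: 900 + 300 = 1200. Balances: payroll=1200, travel=350
Event 11 (deposit 250 to travel): travel: 350 + 250 = 600. Balances: payroll=1200, travel=600

Final balance of travel: 600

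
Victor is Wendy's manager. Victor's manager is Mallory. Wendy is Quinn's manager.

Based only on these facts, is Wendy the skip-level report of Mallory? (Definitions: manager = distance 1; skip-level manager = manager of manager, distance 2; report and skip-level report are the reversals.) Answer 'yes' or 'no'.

Reconstructing the manager chain from the given facts:
  Mallory -> Victor -> Wendy -> Quinn
(each arrow means 'manager of the next')
Positions in the chain (0 = top):
  position of Mallory: 0
  position of Victor: 1
  position of Wendy: 2
  position of Quinn: 3

Wendy is at position 2, Mallory is at position 0; signed distance (j - i) = -2.
'skip-level report' requires j - i = -2. Actual distance is -2, so the relation HOLDS.

Answer: yes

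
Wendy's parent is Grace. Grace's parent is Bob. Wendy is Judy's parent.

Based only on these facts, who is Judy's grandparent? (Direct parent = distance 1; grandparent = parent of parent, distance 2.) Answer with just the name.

Answer: Grace

Derivation:
Reconstructing the parent chain from the given facts:
  Bob -> Grace -> Wendy -> Judy
(each arrow means 'parent of the next')
Positions in the chain (0 = top):
  position of Bob: 0
  position of Grace: 1
  position of Wendy: 2
  position of Judy: 3

Judy is at position 3; the grandparent is 2 steps up the chain, i.e. position 1: Grace.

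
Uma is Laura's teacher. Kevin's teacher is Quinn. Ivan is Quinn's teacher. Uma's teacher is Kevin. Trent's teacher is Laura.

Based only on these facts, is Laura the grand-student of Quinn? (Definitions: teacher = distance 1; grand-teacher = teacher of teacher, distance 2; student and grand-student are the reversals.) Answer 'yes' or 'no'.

Reconstructing the teacher chain from the given facts:
  Ivan -> Quinn -> Kevin -> Uma -> Laura -> Trent
(each arrow means 'teacher of the next')
Positions in the chain (0 = top):
  position of Ivan: 0
  position of Quinn: 1
  position of Kevin: 2
  position of Uma: 3
  position of Laura: 4
  position of Trent: 5

Laura is at position 4, Quinn is at position 1; signed distance (j - i) = -3.
'grand-student' requires j - i = -2. Actual distance is -3, so the relation does NOT hold.

Answer: no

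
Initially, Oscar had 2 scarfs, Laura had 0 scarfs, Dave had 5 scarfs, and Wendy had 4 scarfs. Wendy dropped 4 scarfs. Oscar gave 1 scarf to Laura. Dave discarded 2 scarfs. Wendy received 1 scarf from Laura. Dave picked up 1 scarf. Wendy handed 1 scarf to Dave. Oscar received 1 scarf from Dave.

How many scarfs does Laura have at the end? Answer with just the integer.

Tracking counts step by step:
Start: Oscar=2, Laura=0, Dave=5, Wendy=4
Event 1 (Wendy -4): Wendy: 4 -> 0. State: Oscar=2, Laura=0, Dave=5, Wendy=0
Event 2 (Oscar -> Laura, 1): Oscar: 2 -> 1, Laura: 0 -> 1. State: Oscar=1, Laura=1, Dave=5, Wendy=0
Event 3 (Dave -2): Dave: 5 -> 3. State: Oscar=1, Laura=1, Dave=3, Wendy=0
Event 4 (Laura -> Wendy, 1): Laura: 1 -> 0, Wendy: 0 -> 1. State: Oscar=1, Laura=0, Dave=3, Wendy=1
Event 5 (Dave +1): Dave: 3 -> 4. State: Oscar=1, Laura=0, Dave=4, Wendy=1
Event 6 (Wendy -> Dave, 1): Wendy: 1 -> 0, Dave: 4 -> 5. State: Oscar=1, Laura=0, Dave=5, Wendy=0
Event 7 (Dave -> Oscar, 1): Dave: 5 -> 4, Oscar: 1 -> 2. State: Oscar=2, Laura=0, Dave=4, Wendy=0

Laura's final count: 0

Answer: 0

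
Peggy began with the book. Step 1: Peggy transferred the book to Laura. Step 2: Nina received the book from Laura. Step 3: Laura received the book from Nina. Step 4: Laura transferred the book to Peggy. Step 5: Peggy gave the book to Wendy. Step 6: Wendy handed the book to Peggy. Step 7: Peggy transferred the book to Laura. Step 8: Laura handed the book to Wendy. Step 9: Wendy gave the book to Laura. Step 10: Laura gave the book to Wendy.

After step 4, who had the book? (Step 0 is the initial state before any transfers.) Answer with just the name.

Tracking the book holder through step 4:
After step 0 (start): Peggy
After step 1: Laura
After step 2: Nina
After step 3: Laura
After step 4: Peggy

At step 4, the holder is Peggy.

Answer: Peggy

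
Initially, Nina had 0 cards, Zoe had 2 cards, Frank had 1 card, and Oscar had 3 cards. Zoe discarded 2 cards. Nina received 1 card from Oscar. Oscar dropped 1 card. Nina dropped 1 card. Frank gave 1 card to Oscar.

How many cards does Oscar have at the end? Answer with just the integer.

Tracking counts step by step:
Start: Nina=0, Zoe=2, Frank=1, Oscar=3
Event 1 (Zoe -2): Zoe: 2 -> 0. State: Nina=0, Zoe=0, Frank=1, Oscar=3
Event 2 (Oscar -> Nina, 1): Oscar: 3 -> 2, Nina: 0 -> 1. State: Nina=1, Zoe=0, Frank=1, Oscar=2
Event 3 (Oscar -1): Oscar: 2 -> 1. State: Nina=1, Zoe=0, Frank=1, Oscar=1
Event 4 (Nina -1): Nina: 1 -> 0. State: Nina=0, Zoe=0, Frank=1, Oscar=1
Event 5 (Frank -> Oscar, 1): Frank: 1 -> 0, Oscar: 1 -> 2. State: Nina=0, Zoe=0, Frank=0, Oscar=2

Oscar's final count: 2

Answer: 2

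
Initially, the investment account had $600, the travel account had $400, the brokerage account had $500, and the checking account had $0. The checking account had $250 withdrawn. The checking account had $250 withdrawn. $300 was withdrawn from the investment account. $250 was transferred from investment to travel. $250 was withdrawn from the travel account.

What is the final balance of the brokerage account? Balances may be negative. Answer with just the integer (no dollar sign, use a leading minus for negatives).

Answer: 500

Derivation:
Tracking account balances step by step:
Start: investment=600, travel=400, brokerage=500, checking=0
Event 1 (withdraw 250 from checking): checking: 0 - 250 = -250. Balances: investment=600, travel=400, brokerage=500, checking=-250
Event 2 (withdraw 250 from checking): checking: -250 - 250 = -500. Balances: investment=600, travel=400, brokerage=500, checking=-500
Event 3 (withdraw 300 from investment): investment: 600 - 300 = 300. Balances: investment=300, travel=400, brokerage=500, checking=-500
Event 4 (transfer 250 investment -> travel): investment: 300 - 250 = 50, travel: 400 + 250 = 650. Balances: investment=50, travel=650, brokerage=500, checking=-500
Event 5 (withdraw 250 from travel): travel: 650 - 250 = 400. Balances: investment=50, travel=400, brokerage=500, checking=-500

Final balance of brokerage: 500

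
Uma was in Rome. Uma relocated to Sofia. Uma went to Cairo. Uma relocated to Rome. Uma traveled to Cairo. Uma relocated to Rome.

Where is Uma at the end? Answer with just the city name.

Tracking Uma's location:
Start: Uma is in Rome.
After move 1: Rome -> Sofia. Uma is in Sofia.
After move 2: Sofia -> Cairo. Uma is in Cairo.
After move 3: Cairo -> Rome. Uma is in Rome.
After move 4: Rome -> Cairo. Uma is in Cairo.
After move 5: Cairo -> Rome. Uma is in Rome.

Answer: Rome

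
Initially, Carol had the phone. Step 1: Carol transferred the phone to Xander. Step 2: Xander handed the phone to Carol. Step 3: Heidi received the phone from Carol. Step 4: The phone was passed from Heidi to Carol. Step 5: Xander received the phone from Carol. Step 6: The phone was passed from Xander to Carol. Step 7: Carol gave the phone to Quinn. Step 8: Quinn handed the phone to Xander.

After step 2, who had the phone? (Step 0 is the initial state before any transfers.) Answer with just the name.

Tracking the phone holder through step 2:
After step 0 (start): Carol
After step 1: Xander
After step 2: Carol

At step 2, the holder is Carol.

Answer: Carol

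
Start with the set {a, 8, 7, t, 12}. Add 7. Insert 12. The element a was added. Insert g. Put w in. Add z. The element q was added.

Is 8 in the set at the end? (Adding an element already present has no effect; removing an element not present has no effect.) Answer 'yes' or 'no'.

Tracking the set through each operation:
Start: {12, 7, 8, a, t}
Event 1 (add 7): already present, no change. Set: {12, 7, 8, a, t}
Event 2 (add 12): already present, no change. Set: {12, 7, 8, a, t}
Event 3 (add a): already present, no change. Set: {12, 7, 8, a, t}
Event 4 (add g): added. Set: {12, 7, 8, a, g, t}
Event 5 (add w): added. Set: {12, 7, 8, a, g, t, w}
Event 6 (add z): added. Set: {12, 7, 8, a, g, t, w, z}
Event 7 (add q): added. Set: {12, 7, 8, a, g, q, t, w, z}

Final set: {12, 7, 8, a, g, q, t, w, z} (size 9)
8 is in the final set.

Answer: yes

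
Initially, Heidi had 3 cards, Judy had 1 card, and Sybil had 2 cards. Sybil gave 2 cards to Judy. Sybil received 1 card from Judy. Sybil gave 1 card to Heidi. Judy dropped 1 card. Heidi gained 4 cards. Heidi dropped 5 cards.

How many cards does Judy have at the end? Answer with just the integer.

Tracking counts step by step:
Start: Heidi=3, Judy=1, Sybil=2
Event 1 (Sybil -> Judy, 2): Sybil: 2 -> 0, Judy: 1 -> 3. State: Heidi=3, Judy=3, Sybil=0
Event 2 (Judy -> Sybil, 1): Judy: 3 -> 2, Sybil: 0 -> 1. State: Heidi=3, Judy=2, Sybil=1
Event 3 (Sybil -> Heidi, 1): Sybil: 1 -> 0, Heidi: 3 -> 4. State: Heidi=4, Judy=2, Sybil=0
Event 4 (Judy -1): Judy: 2 -> 1. State: Heidi=4, Judy=1, Sybil=0
Event 5 (Heidi +4): Heidi: 4 -> 8. State: Heidi=8, Judy=1, Sybil=0
Event 6 (Heidi -5): Heidi: 8 -> 3. State: Heidi=3, Judy=1, Sybil=0

Judy's final count: 1

Answer: 1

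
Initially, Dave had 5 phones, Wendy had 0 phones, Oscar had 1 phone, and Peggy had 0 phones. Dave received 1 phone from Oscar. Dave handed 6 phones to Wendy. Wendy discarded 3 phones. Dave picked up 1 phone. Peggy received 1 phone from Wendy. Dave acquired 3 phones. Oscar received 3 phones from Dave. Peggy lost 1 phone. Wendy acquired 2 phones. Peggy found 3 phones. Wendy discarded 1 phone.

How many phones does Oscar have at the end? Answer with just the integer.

Answer: 3

Derivation:
Tracking counts step by step:
Start: Dave=5, Wendy=0, Oscar=1, Peggy=0
Event 1 (Oscar -> Dave, 1): Oscar: 1 -> 0, Dave: 5 -> 6. State: Dave=6, Wendy=0, Oscar=0, Peggy=0
Event 2 (Dave -> Wendy, 6): Dave: 6 -> 0, Wendy: 0 -> 6. State: Dave=0, Wendy=6, Oscar=0, Peggy=0
Event 3 (Wendy -3): Wendy: 6 -> 3. State: Dave=0, Wendy=3, Oscar=0, Peggy=0
Event 4 (Dave +1): Dave: 0 -> 1. State: Dave=1, Wendy=3, Oscar=0, Peggy=0
Event 5 (Wendy -> Peggy, 1): Wendy: 3 -> 2, Peggy: 0 -> 1. State: Dave=1, Wendy=2, Oscar=0, Peggy=1
Event 6 (Dave +3): Dave: 1 -> 4. State: Dave=4, Wendy=2, Oscar=0, Peggy=1
Event 7 (Dave -> Oscar, 3): Dave: 4 -> 1, Oscar: 0 -> 3. State: Dave=1, Wendy=2, Oscar=3, Peggy=1
Event 8 (Peggy -1): Peggy: 1 -> 0. State: Dave=1, Wendy=2, Oscar=3, Peggy=0
Event 9 (Wendy +2): Wendy: 2 -> 4. State: Dave=1, Wendy=4, Oscar=3, Peggy=0
Event 10 (Peggy +3): Peggy: 0 -> 3. State: Dave=1, Wendy=4, Oscar=3, Peggy=3
Event 11 (Wendy -1): Wendy: 4 -> 3. State: Dave=1, Wendy=3, Oscar=3, Peggy=3

Oscar's final count: 3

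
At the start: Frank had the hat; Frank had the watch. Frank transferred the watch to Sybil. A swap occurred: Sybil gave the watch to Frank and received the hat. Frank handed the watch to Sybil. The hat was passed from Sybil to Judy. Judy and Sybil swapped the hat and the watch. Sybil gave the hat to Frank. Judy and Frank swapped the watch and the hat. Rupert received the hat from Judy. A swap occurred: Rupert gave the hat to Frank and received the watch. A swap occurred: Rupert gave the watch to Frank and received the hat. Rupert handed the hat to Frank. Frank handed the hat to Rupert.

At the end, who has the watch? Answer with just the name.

Tracking all object holders:
Start: hat:Frank, watch:Frank
Event 1 (give watch: Frank -> Sybil). State: hat:Frank, watch:Sybil
Event 2 (swap watch<->hat: now watch:Frank, hat:Sybil). State: hat:Sybil, watch:Frank
Event 3 (give watch: Frank -> Sybil). State: hat:Sybil, watch:Sybil
Event 4 (give hat: Sybil -> Judy). State: hat:Judy, watch:Sybil
Event 5 (swap hat<->watch: now hat:Sybil, watch:Judy). State: hat:Sybil, watch:Judy
Event 6 (give hat: Sybil -> Frank). State: hat:Frank, watch:Judy
Event 7 (swap watch<->hat: now watch:Frank, hat:Judy). State: hat:Judy, watch:Frank
Event 8 (give hat: Judy -> Rupert). State: hat:Rupert, watch:Frank
Event 9 (swap hat<->watch: now hat:Frank, watch:Rupert). State: hat:Frank, watch:Rupert
Event 10 (swap watch<->hat: now watch:Frank, hat:Rupert). State: hat:Rupert, watch:Frank
Event 11 (give hat: Rupert -> Frank). State: hat:Frank, watch:Frank
Event 12 (give hat: Frank -> Rupert). State: hat:Rupert, watch:Frank

Final state: hat:Rupert, watch:Frank
The watch is held by Frank.

Answer: Frank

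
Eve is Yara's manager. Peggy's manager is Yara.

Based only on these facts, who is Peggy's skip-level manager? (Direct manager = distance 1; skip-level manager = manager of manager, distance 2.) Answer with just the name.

Answer: Eve

Derivation:
Reconstructing the manager chain from the given facts:
  Eve -> Yara -> Peggy
(each arrow means 'manager of the next')
Positions in the chain (0 = top):
  position of Eve: 0
  position of Yara: 1
  position of Peggy: 2

Peggy is at position 2; the skip-level manager is 2 steps up the chain, i.e. position 0: Eve.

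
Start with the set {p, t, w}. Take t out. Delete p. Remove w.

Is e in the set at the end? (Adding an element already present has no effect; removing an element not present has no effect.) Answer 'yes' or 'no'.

Answer: no

Derivation:
Tracking the set through each operation:
Start: {p, t, w}
Event 1 (remove t): removed. Set: {p, w}
Event 2 (remove p): removed. Set: {w}
Event 3 (remove w): removed. Set: {}

Final set: {} (size 0)
e is NOT in the final set.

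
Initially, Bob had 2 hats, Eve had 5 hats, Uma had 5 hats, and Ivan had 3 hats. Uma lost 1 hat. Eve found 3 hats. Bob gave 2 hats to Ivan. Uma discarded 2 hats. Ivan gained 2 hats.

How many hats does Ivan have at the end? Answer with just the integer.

Tracking counts step by step:
Start: Bob=2, Eve=5, Uma=5, Ivan=3
Event 1 (Uma -1): Uma: 5 -> 4. State: Bob=2, Eve=5, Uma=4, Ivan=3
Event 2 (Eve +3): Eve: 5 -> 8. State: Bob=2, Eve=8, Uma=4, Ivan=3
Event 3 (Bob -> Ivan, 2): Bob: 2 -> 0, Ivan: 3 -> 5. State: Bob=0, Eve=8, Uma=4, Ivan=5
Event 4 (Uma -2): Uma: 4 -> 2. State: Bob=0, Eve=8, Uma=2, Ivan=5
Event 5 (Ivan +2): Ivan: 5 -> 7. State: Bob=0, Eve=8, Uma=2, Ivan=7

Ivan's final count: 7

Answer: 7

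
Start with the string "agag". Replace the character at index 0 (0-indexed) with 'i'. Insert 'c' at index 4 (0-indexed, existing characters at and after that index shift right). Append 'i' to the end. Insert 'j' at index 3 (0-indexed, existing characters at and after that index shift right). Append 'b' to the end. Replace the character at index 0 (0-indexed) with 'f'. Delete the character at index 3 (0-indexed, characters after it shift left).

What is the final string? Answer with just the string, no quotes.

Answer: fgagcib

Derivation:
Applying each edit step by step:
Start: "agag"
Op 1 (replace idx 0: 'a' -> 'i'): "agag" -> "igag"
Op 2 (insert 'c' at idx 4): "igag" -> "igagc"
Op 3 (append 'i'): "igagc" -> "igagci"
Op 4 (insert 'j' at idx 3): "igagci" -> "igajgci"
Op 5 (append 'b'): "igajgci" -> "igajgcib"
Op 6 (replace idx 0: 'i' -> 'f'): "igajgcib" -> "fgajgcib"
Op 7 (delete idx 3 = 'j'): "fgajgcib" -> "fgagcib"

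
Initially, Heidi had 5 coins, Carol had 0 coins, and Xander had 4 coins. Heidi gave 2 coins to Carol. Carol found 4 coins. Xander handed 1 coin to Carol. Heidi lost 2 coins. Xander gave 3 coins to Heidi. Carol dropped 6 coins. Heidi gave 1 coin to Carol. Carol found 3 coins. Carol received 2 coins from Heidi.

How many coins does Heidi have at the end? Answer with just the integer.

Tracking counts step by step:
Start: Heidi=5, Carol=0, Xander=4
Event 1 (Heidi -> Carol, 2): Heidi: 5 -> 3, Carol: 0 -> 2. State: Heidi=3, Carol=2, Xander=4
Event 2 (Carol +4): Carol: 2 -> 6. State: Heidi=3, Carol=6, Xander=4
Event 3 (Xander -> Carol, 1): Xander: 4 -> 3, Carol: 6 -> 7. State: Heidi=3, Carol=7, Xander=3
Event 4 (Heidi -2): Heidi: 3 -> 1. State: Heidi=1, Carol=7, Xander=3
Event 5 (Xander -> Heidi, 3): Xander: 3 -> 0, Heidi: 1 -> 4. State: Heidi=4, Carol=7, Xander=0
Event 6 (Carol -6): Carol: 7 -> 1. State: Heidi=4, Carol=1, Xander=0
Event 7 (Heidi -> Carol, 1): Heidi: 4 -> 3, Carol: 1 -> 2. State: Heidi=3, Carol=2, Xander=0
Event 8 (Carol +3): Carol: 2 -> 5. State: Heidi=3, Carol=5, Xander=0
Event 9 (Heidi -> Carol, 2): Heidi: 3 -> 1, Carol: 5 -> 7. State: Heidi=1, Carol=7, Xander=0

Heidi's final count: 1

Answer: 1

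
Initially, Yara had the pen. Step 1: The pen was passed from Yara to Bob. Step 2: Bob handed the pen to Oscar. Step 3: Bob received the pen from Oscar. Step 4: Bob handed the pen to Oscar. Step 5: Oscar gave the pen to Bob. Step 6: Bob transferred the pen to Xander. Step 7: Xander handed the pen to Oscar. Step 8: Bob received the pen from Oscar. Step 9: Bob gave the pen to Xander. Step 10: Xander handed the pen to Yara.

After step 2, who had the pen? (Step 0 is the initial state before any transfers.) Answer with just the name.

Tracking the pen holder through step 2:
After step 0 (start): Yara
After step 1: Bob
After step 2: Oscar

At step 2, the holder is Oscar.

Answer: Oscar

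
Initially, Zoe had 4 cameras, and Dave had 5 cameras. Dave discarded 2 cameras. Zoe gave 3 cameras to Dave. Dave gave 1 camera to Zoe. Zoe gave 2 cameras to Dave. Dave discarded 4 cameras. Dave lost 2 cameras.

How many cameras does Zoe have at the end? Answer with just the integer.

Tracking counts step by step:
Start: Zoe=4, Dave=5
Event 1 (Dave -2): Dave: 5 -> 3. State: Zoe=4, Dave=3
Event 2 (Zoe -> Dave, 3): Zoe: 4 -> 1, Dave: 3 -> 6. State: Zoe=1, Dave=6
Event 3 (Dave -> Zoe, 1): Dave: 6 -> 5, Zoe: 1 -> 2. State: Zoe=2, Dave=5
Event 4 (Zoe -> Dave, 2): Zoe: 2 -> 0, Dave: 5 -> 7. State: Zoe=0, Dave=7
Event 5 (Dave -4): Dave: 7 -> 3. State: Zoe=0, Dave=3
Event 6 (Dave -2): Dave: 3 -> 1. State: Zoe=0, Dave=1

Zoe's final count: 0

Answer: 0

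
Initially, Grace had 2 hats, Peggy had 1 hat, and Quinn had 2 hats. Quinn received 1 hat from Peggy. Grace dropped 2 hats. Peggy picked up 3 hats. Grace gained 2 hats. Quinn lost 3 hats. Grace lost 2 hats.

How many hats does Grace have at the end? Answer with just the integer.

Answer: 0

Derivation:
Tracking counts step by step:
Start: Grace=2, Peggy=1, Quinn=2
Event 1 (Peggy -> Quinn, 1): Peggy: 1 -> 0, Quinn: 2 -> 3. State: Grace=2, Peggy=0, Quinn=3
Event 2 (Grace -2): Grace: 2 -> 0. State: Grace=0, Peggy=0, Quinn=3
Event 3 (Peggy +3): Peggy: 0 -> 3. State: Grace=0, Peggy=3, Quinn=3
Event 4 (Grace +2): Grace: 0 -> 2. State: Grace=2, Peggy=3, Quinn=3
Event 5 (Quinn -3): Quinn: 3 -> 0. State: Grace=2, Peggy=3, Quinn=0
Event 6 (Grace -2): Grace: 2 -> 0. State: Grace=0, Peggy=3, Quinn=0

Grace's final count: 0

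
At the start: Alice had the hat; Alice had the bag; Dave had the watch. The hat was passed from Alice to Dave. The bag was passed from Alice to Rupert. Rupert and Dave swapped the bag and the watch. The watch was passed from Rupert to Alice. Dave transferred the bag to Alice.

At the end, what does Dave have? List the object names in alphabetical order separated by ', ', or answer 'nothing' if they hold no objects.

Answer: hat

Derivation:
Tracking all object holders:
Start: hat:Alice, bag:Alice, watch:Dave
Event 1 (give hat: Alice -> Dave). State: hat:Dave, bag:Alice, watch:Dave
Event 2 (give bag: Alice -> Rupert). State: hat:Dave, bag:Rupert, watch:Dave
Event 3 (swap bag<->watch: now bag:Dave, watch:Rupert). State: hat:Dave, bag:Dave, watch:Rupert
Event 4 (give watch: Rupert -> Alice). State: hat:Dave, bag:Dave, watch:Alice
Event 5 (give bag: Dave -> Alice). State: hat:Dave, bag:Alice, watch:Alice

Final state: hat:Dave, bag:Alice, watch:Alice
Dave holds: hat.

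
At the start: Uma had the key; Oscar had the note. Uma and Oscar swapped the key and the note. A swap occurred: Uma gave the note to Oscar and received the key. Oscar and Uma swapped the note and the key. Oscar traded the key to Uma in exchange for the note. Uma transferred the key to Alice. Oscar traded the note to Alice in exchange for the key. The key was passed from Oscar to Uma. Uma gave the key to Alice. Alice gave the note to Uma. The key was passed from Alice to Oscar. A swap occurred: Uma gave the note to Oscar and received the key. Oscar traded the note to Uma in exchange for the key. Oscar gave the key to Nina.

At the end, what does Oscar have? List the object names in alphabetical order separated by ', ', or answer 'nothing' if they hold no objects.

Answer: nothing

Derivation:
Tracking all object holders:
Start: key:Uma, note:Oscar
Event 1 (swap key<->note: now key:Oscar, note:Uma). State: key:Oscar, note:Uma
Event 2 (swap note<->key: now note:Oscar, key:Uma). State: key:Uma, note:Oscar
Event 3 (swap note<->key: now note:Uma, key:Oscar). State: key:Oscar, note:Uma
Event 4 (swap key<->note: now key:Uma, note:Oscar). State: key:Uma, note:Oscar
Event 5 (give key: Uma -> Alice). State: key:Alice, note:Oscar
Event 6 (swap note<->key: now note:Alice, key:Oscar). State: key:Oscar, note:Alice
Event 7 (give key: Oscar -> Uma). State: key:Uma, note:Alice
Event 8 (give key: Uma -> Alice). State: key:Alice, note:Alice
Event 9 (give note: Alice -> Uma). State: key:Alice, note:Uma
Event 10 (give key: Alice -> Oscar). State: key:Oscar, note:Uma
Event 11 (swap note<->key: now note:Oscar, key:Uma). State: key:Uma, note:Oscar
Event 12 (swap note<->key: now note:Uma, key:Oscar). State: key:Oscar, note:Uma
Event 13 (give key: Oscar -> Nina). State: key:Nina, note:Uma

Final state: key:Nina, note:Uma
Oscar holds: (nothing).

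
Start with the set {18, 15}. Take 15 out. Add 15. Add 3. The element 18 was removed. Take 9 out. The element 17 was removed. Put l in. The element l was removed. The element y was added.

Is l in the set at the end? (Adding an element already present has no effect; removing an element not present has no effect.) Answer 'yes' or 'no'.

Answer: no

Derivation:
Tracking the set through each operation:
Start: {15, 18}
Event 1 (remove 15): removed. Set: {18}
Event 2 (add 15): added. Set: {15, 18}
Event 3 (add 3): added. Set: {15, 18, 3}
Event 4 (remove 18): removed. Set: {15, 3}
Event 5 (remove 9): not present, no change. Set: {15, 3}
Event 6 (remove 17): not present, no change. Set: {15, 3}
Event 7 (add l): added. Set: {15, 3, l}
Event 8 (remove l): removed. Set: {15, 3}
Event 9 (add y): added. Set: {15, 3, y}

Final set: {15, 3, y} (size 3)
l is NOT in the final set.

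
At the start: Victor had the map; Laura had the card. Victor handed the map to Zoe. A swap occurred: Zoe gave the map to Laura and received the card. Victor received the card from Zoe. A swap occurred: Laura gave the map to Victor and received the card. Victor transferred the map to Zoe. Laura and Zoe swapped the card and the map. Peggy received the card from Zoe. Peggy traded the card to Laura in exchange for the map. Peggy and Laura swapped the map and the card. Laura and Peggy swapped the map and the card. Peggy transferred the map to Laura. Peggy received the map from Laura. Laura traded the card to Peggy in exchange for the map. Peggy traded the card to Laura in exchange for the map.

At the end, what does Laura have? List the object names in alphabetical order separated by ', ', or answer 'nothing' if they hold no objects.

Answer: card

Derivation:
Tracking all object holders:
Start: map:Victor, card:Laura
Event 1 (give map: Victor -> Zoe). State: map:Zoe, card:Laura
Event 2 (swap map<->card: now map:Laura, card:Zoe). State: map:Laura, card:Zoe
Event 3 (give card: Zoe -> Victor). State: map:Laura, card:Victor
Event 4 (swap map<->card: now map:Victor, card:Laura). State: map:Victor, card:Laura
Event 5 (give map: Victor -> Zoe). State: map:Zoe, card:Laura
Event 6 (swap card<->map: now card:Zoe, map:Laura). State: map:Laura, card:Zoe
Event 7 (give card: Zoe -> Peggy). State: map:Laura, card:Peggy
Event 8 (swap card<->map: now card:Laura, map:Peggy). State: map:Peggy, card:Laura
Event 9 (swap map<->card: now map:Laura, card:Peggy). State: map:Laura, card:Peggy
Event 10 (swap map<->card: now map:Peggy, card:Laura). State: map:Peggy, card:Laura
Event 11 (give map: Peggy -> Laura). State: map:Laura, card:Laura
Event 12 (give map: Laura -> Peggy). State: map:Peggy, card:Laura
Event 13 (swap card<->map: now card:Peggy, map:Laura). State: map:Laura, card:Peggy
Event 14 (swap card<->map: now card:Laura, map:Peggy). State: map:Peggy, card:Laura

Final state: map:Peggy, card:Laura
Laura holds: card.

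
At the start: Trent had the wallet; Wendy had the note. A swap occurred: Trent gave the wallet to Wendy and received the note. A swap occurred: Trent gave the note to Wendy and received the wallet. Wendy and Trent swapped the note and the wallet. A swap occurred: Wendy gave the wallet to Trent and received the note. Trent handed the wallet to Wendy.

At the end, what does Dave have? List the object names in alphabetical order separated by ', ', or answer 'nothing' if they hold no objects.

Answer: nothing

Derivation:
Tracking all object holders:
Start: wallet:Trent, note:Wendy
Event 1 (swap wallet<->note: now wallet:Wendy, note:Trent). State: wallet:Wendy, note:Trent
Event 2 (swap note<->wallet: now note:Wendy, wallet:Trent). State: wallet:Trent, note:Wendy
Event 3 (swap note<->wallet: now note:Trent, wallet:Wendy). State: wallet:Wendy, note:Trent
Event 4 (swap wallet<->note: now wallet:Trent, note:Wendy). State: wallet:Trent, note:Wendy
Event 5 (give wallet: Trent -> Wendy). State: wallet:Wendy, note:Wendy

Final state: wallet:Wendy, note:Wendy
Dave holds: (nothing).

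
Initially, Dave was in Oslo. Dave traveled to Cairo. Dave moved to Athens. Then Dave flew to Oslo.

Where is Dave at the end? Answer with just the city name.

Answer: Oslo

Derivation:
Tracking Dave's location:
Start: Dave is in Oslo.
After move 1: Oslo -> Cairo. Dave is in Cairo.
After move 2: Cairo -> Athens. Dave is in Athens.
After move 3: Athens -> Oslo. Dave is in Oslo.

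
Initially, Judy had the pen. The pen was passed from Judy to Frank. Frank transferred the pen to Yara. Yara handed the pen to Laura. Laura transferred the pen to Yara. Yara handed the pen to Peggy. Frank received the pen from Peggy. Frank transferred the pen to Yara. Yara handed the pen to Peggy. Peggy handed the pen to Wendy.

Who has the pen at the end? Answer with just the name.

Tracking the pen through each event:
Start: Judy has the pen.
After event 1: Frank has the pen.
After event 2: Yara has the pen.
After event 3: Laura has the pen.
After event 4: Yara has the pen.
After event 5: Peggy has the pen.
After event 6: Frank has the pen.
After event 7: Yara has the pen.
After event 8: Peggy has the pen.
After event 9: Wendy has the pen.

Answer: Wendy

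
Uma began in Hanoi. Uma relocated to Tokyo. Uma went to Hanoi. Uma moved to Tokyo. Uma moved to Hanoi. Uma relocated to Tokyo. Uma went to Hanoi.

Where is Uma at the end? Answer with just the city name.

Answer: Hanoi

Derivation:
Tracking Uma's location:
Start: Uma is in Hanoi.
After move 1: Hanoi -> Tokyo. Uma is in Tokyo.
After move 2: Tokyo -> Hanoi. Uma is in Hanoi.
After move 3: Hanoi -> Tokyo. Uma is in Tokyo.
After move 4: Tokyo -> Hanoi. Uma is in Hanoi.
After move 5: Hanoi -> Tokyo. Uma is in Tokyo.
After move 6: Tokyo -> Hanoi. Uma is in Hanoi.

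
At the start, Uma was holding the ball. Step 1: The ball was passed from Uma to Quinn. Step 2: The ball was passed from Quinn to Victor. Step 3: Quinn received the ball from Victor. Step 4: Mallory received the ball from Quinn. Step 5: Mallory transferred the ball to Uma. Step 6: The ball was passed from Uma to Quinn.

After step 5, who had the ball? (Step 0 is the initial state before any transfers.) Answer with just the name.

Answer: Uma

Derivation:
Tracking the ball holder through step 5:
After step 0 (start): Uma
After step 1: Quinn
After step 2: Victor
After step 3: Quinn
After step 4: Mallory
After step 5: Uma

At step 5, the holder is Uma.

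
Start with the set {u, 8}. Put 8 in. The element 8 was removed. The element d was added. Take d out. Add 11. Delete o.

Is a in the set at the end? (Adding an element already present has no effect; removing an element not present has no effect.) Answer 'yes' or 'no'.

Answer: no

Derivation:
Tracking the set through each operation:
Start: {8, u}
Event 1 (add 8): already present, no change. Set: {8, u}
Event 2 (remove 8): removed. Set: {u}
Event 3 (add d): added. Set: {d, u}
Event 4 (remove d): removed. Set: {u}
Event 5 (add 11): added. Set: {11, u}
Event 6 (remove o): not present, no change. Set: {11, u}

Final set: {11, u} (size 2)
a is NOT in the final set.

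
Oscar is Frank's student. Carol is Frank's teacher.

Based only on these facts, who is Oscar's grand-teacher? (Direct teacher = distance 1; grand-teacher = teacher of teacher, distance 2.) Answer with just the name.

Reconstructing the teacher chain from the given facts:
  Carol -> Frank -> Oscar
(each arrow means 'teacher of the next')
Positions in the chain (0 = top):
  position of Carol: 0
  position of Frank: 1
  position of Oscar: 2

Oscar is at position 2; the grand-teacher is 2 steps up the chain, i.e. position 0: Carol.

Answer: Carol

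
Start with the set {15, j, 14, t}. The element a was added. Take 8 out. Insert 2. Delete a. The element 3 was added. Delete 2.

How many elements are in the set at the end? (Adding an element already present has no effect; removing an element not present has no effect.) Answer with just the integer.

Tracking the set through each operation:
Start: {14, 15, j, t}
Event 1 (add a): added. Set: {14, 15, a, j, t}
Event 2 (remove 8): not present, no change. Set: {14, 15, a, j, t}
Event 3 (add 2): added. Set: {14, 15, 2, a, j, t}
Event 4 (remove a): removed. Set: {14, 15, 2, j, t}
Event 5 (add 3): added. Set: {14, 15, 2, 3, j, t}
Event 6 (remove 2): removed. Set: {14, 15, 3, j, t}

Final set: {14, 15, 3, j, t} (size 5)

Answer: 5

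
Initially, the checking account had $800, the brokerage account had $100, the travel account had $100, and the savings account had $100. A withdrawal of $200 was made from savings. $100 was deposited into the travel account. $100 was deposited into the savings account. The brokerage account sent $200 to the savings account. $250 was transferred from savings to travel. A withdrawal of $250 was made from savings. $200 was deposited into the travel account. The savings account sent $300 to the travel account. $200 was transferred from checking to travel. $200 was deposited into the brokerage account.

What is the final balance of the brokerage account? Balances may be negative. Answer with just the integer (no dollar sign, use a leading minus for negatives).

Tracking account balances step by step:
Start: checking=800, brokerage=100, travel=100, savings=100
Event 1 (withdraw 200 from savings): savings: 100 - 200 = -100. Balances: checking=800, brokerage=100, travel=100, savings=-100
Event 2 (deposit 100 to travel): travel: 100 + 100 = 200. Balances: checking=800, brokerage=100, travel=200, savings=-100
Event 3 (deposit 100 to savings): savings: -100 + 100 = 0. Balances: checking=800, brokerage=100, travel=200, savings=0
Event 4 (transfer 200 brokerage -> savings): brokerage: 100 - 200 = -100, savings: 0 + 200 = 200. Balances: checking=800, brokerage=-100, travel=200, savings=200
Event 5 (transfer 250 savings -> travel): savings: 200 - 250 = -50, travel: 200 + 250 = 450. Balances: checking=800, brokerage=-100, travel=450, savings=-50
Event 6 (withdraw 250 from savings): savings: -50 - 250 = -300. Balances: checking=800, brokerage=-100, travel=450, savings=-300
Event 7 (deposit 200 to travel): travel: 450 + 200 = 650. Balances: checking=800, brokerage=-100, travel=650, savings=-300
Event 8 (transfer 300 savings -> travel): savings: -300 - 300 = -600, travel: 650 + 300 = 950. Balances: checking=800, brokerage=-100, travel=950, savings=-600
Event 9 (transfer 200 checking -> travel): checking: 800 - 200 = 600, travel: 950 + 200 = 1150. Balances: checking=600, brokerage=-100, travel=1150, savings=-600
Event 10 (deposit 200 to brokerage): brokerage: -100 + 200 = 100. Balances: checking=600, brokerage=100, travel=1150, savings=-600

Final balance of brokerage: 100

Answer: 100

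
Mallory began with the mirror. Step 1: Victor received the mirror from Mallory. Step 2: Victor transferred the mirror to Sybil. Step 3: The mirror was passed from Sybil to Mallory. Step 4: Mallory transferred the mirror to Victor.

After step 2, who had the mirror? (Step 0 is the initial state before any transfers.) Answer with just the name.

Tracking the mirror holder through step 2:
After step 0 (start): Mallory
After step 1: Victor
After step 2: Sybil

At step 2, the holder is Sybil.

Answer: Sybil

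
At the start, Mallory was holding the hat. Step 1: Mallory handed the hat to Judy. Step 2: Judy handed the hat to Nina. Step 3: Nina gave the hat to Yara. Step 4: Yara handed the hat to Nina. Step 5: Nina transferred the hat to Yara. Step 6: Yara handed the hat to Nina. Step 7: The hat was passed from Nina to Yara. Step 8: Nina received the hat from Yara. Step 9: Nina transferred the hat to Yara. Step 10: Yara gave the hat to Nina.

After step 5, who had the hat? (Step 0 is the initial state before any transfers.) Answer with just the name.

Answer: Yara

Derivation:
Tracking the hat holder through step 5:
After step 0 (start): Mallory
After step 1: Judy
After step 2: Nina
After step 3: Yara
After step 4: Nina
After step 5: Yara

At step 5, the holder is Yara.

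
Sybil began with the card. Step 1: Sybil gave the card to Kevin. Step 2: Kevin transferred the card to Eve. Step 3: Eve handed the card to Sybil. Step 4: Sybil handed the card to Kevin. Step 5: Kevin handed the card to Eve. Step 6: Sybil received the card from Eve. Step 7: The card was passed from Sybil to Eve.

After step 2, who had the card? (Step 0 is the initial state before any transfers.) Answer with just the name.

Answer: Eve

Derivation:
Tracking the card holder through step 2:
After step 0 (start): Sybil
After step 1: Kevin
After step 2: Eve

At step 2, the holder is Eve.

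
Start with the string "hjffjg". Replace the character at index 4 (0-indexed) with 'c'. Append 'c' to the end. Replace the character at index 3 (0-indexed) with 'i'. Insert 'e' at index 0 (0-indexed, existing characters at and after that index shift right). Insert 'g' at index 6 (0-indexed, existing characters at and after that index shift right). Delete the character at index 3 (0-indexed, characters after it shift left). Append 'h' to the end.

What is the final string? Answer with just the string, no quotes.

Applying each edit step by step:
Start: "hjffjg"
Op 1 (replace idx 4: 'j' -> 'c'): "hjffjg" -> "hjffcg"
Op 2 (append 'c'): "hjffcg" -> "hjffcgc"
Op 3 (replace idx 3: 'f' -> 'i'): "hjffcgc" -> "hjficgc"
Op 4 (insert 'e' at idx 0): "hjficgc" -> "ehjficgc"
Op 5 (insert 'g' at idx 6): "ehjficgc" -> "ehjficggc"
Op 6 (delete idx 3 = 'f'): "ehjficggc" -> "ehjicggc"
Op 7 (append 'h'): "ehjicggc" -> "ehjicggch"

Answer: ehjicggch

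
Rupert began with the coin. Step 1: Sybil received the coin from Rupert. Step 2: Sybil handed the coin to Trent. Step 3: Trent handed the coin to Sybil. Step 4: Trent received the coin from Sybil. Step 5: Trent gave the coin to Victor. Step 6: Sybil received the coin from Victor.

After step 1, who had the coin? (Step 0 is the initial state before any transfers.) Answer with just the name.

Tracking the coin holder through step 1:
After step 0 (start): Rupert
After step 1: Sybil

At step 1, the holder is Sybil.

Answer: Sybil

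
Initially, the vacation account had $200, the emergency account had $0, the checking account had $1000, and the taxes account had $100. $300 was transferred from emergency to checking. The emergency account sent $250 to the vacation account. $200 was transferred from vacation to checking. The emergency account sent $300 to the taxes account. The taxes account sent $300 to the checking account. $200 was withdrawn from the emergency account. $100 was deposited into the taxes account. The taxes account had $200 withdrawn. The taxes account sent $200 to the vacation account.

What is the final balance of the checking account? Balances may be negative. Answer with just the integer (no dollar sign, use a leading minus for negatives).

Answer: 1800

Derivation:
Tracking account balances step by step:
Start: vacation=200, emergency=0, checking=1000, taxes=100
Event 1 (transfer 300 emergency -> checking): emergency: 0 - 300 = -300, checking: 1000 + 300 = 1300. Balances: vacation=200, emergency=-300, checking=1300, taxes=100
Event 2 (transfer 250 emergency -> vacation): emergency: -300 - 250 = -550, vacation: 200 + 250 = 450. Balances: vacation=450, emergency=-550, checking=1300, taxes=100
Event 3 (transfer 200 vacation -> checking): vacation: 450 - 200 = 250, checking: 1300 + 200 = 1500. Balances: vacation=250, emergency=-550, checking=1500, taxes=100
Event 4 (transfer 300 emergency -> taxes): emergency: -550 - 300 = -850, taxes: 100 + 300 = 400. Balances: vacation=250, emergency=-850, checking=1500, taxes=400
Event 5 (transfer 300 taxes -> checking): taxes: 400 - 300 = 100, checking: 1500 + 300 = 1800. Balances: vacation=250, emergency=-850, checking=1800, taxes=100
Event 6 (withdraw 200 from emergency): emergency: -850 - 200 = -1050. Balances: vacation=250, emergency=-1050, checking=1800, taxes=100
Event 7 (deposit 100 to taxes): taxes: 100 + 100 = 200. Balances: vacation=250, emergency=-1050, checking=1800, taxes=200
Event 8 (withdraw 200 from taxes): taxes: 200 - 200 = 0. Balances: vacation=250, emergency=-1050, checking=1800, taxes=0
Event 9 (transfer 200 taxes -> vacation): taxes: 0 - 200 = -200, vacation: 250 + 200 = 450. Balances: vacation=450, emergency=-1050, checking=1800, taxes=-200

Final balance of checking: 1800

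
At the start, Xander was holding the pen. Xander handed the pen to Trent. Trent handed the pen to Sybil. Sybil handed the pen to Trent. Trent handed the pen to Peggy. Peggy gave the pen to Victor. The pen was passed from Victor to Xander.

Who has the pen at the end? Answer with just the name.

Answer: Xander

Derivation:
Tracking the pen through each event:
Start: Xander has the pen.
After event 1: Trent has the pen.
After event 2: Sybil has the pen.
After event 3: Trent has the pen.
After event 4: Peggy has the pen.
After event 5: Victor has the pen.
After event 6: Xander has the pen.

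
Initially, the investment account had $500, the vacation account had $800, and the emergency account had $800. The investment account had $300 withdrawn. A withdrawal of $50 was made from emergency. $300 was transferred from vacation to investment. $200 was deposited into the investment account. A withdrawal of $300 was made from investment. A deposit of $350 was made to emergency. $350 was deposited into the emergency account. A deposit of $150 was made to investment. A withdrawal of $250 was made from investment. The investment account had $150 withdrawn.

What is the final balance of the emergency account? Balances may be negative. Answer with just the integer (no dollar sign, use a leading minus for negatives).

Answer: 1450

Derivation:
Tracking account balances step by step:
Start: investment=500, vacation=800, emergency=800
Event 1 (withdraw 300 from investment): investment: 500 - 300 = 200. Balances: investment=200, vacation=800, emergency=800
Event 2 (withdraw 50 from emergency): emergency: 800 - 50 = 750. Balances: investment=200, vacation=800, emergency=750
Event 3 (transfer 300 vacation -> investment): vacation: 800 - 300 = 500, investment: 200 + 300 = 500. Balances: investment=500, vacation=500, emergency=750
Event 4 (deposit 200 to investment): investment: 500 + 200 = 700. Balances: investment=700, vacation=500, emergency=750
Event 5 (withdraw 300 from investment): investment: 700 - 300 = 400. Balances: investment=400, vacation=500, emergency=750
Event 6 (deposit 350 to emergency): emergency: 750 + 350 = 1100. Balances: investment=400, vacation=500, emergency=1100
Event 7 (deposit 350 to emergency): emergency: 1100 + 350 = 1450. Balances: investment=400, vacation=500, emergency=1450
Event 8 (deposit 150 to investment): investment: 400 + 150 = 550. Balances: investment=550, vacation=500, emergency=1450
Event 9 (withdraw 250 from investment): investment: 550 - 250 = 300. Balances: investment=300, vacation=500, emergency=1450
Event 10 (withdraw 150 from investment): investment: 300 - 150 = 150. Balances: investment=150, vacation=500, emergency=1450

Final balance of emergency: 1450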